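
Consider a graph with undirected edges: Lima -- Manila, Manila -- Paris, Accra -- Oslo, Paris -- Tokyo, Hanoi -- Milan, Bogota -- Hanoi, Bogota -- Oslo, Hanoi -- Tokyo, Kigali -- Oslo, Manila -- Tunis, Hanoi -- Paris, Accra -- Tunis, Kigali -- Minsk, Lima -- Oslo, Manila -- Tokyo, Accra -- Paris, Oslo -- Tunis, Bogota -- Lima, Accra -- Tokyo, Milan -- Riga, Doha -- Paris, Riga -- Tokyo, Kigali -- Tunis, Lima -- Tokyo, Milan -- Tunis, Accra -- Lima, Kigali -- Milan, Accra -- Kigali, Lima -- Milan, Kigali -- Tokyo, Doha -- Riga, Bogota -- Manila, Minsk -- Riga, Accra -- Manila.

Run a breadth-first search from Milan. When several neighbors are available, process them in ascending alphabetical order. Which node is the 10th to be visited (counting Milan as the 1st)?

Accra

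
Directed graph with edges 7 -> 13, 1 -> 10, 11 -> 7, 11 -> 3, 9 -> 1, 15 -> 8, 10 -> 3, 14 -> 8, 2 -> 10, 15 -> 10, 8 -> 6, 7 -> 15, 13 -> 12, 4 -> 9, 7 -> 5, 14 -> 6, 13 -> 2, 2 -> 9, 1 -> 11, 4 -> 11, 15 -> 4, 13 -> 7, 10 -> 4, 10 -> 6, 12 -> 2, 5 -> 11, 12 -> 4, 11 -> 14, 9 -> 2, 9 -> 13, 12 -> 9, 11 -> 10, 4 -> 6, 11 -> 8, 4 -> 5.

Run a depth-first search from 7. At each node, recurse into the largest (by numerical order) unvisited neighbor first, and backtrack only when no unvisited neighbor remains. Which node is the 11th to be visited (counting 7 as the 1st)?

Visit 7
7 → 15
15 → 10
10 → 6
10 → 4
4 → 11
11 → 14
14 → 8
11 → 3
4 → 9
9 → 13
13 → 12
12 → 2
9 → 1
4 → 5

Visit order: 7, 15, 10, 6, 4, 11, 14, 8, 3, 9, 13, 12, 2, 1, 5

13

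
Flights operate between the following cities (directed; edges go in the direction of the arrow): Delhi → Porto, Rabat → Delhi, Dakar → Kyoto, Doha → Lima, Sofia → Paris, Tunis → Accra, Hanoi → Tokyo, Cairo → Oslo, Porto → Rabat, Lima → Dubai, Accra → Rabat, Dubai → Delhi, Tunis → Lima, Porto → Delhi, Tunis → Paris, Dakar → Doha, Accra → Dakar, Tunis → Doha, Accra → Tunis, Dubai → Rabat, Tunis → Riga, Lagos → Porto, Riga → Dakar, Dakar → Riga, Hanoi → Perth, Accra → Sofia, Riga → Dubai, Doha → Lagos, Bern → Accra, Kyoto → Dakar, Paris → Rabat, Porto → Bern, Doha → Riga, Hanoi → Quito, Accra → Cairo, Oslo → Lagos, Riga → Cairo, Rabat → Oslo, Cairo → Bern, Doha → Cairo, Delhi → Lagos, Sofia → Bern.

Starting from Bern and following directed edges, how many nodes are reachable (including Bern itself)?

BFS from Bern visits: Bern, Accra, Tunis, Sofia, Rabat, Dakar, Cairo, Riga, Paris, Lima, Doha, Oslo, Delhi, Kyoto, Dubai, Lagos, Porto
Reachable nodes: 17 of 21 total.

17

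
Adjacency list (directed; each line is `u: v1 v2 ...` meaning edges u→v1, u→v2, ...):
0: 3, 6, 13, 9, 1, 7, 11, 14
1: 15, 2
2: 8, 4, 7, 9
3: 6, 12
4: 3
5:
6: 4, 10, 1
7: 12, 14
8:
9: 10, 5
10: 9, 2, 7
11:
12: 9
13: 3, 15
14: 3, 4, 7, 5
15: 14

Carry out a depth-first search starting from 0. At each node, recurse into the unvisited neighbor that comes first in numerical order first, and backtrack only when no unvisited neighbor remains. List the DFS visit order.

0, 1, 2, 4, 3, 6, 10, 7, 12, 9, 5, 14, 8, 15, 11, 13

Visit 0
0 → 1
1 → 2
2 → 4
4 → 3
3 → 6
6 → 10
10 → 7
7 → 12
12 → 9
9 → 5
7 → 14
2 → 8
1 → 15
0 → 11
0 → 13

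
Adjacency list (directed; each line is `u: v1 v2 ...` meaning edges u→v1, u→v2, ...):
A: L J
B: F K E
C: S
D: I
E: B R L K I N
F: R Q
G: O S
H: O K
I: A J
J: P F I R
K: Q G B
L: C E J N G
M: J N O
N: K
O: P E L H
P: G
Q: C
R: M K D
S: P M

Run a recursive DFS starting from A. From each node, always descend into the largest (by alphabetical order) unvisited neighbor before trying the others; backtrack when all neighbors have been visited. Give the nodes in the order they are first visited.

A L N K Q C S P G O H E R M J I F D B

Visit A
A → L
L → N
N → K
K → Q
Q → C
C → S
S → P
P → G
G → O
O → H
O → E
E → R
R → M
M → J
J → I
J → F
R → D
E → B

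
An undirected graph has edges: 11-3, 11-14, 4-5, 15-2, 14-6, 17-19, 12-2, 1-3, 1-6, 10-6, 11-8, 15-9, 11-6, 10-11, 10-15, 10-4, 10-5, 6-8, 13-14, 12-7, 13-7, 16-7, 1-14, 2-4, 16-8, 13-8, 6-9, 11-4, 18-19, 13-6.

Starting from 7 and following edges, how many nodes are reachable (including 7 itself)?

16

BFS from 7 visits: 7, 12, 13, 16, 2, 6, 8, 14, 4, 15, 1, 9, 10, 11, 5, 3
Reachable nodes: 16 of 19 total.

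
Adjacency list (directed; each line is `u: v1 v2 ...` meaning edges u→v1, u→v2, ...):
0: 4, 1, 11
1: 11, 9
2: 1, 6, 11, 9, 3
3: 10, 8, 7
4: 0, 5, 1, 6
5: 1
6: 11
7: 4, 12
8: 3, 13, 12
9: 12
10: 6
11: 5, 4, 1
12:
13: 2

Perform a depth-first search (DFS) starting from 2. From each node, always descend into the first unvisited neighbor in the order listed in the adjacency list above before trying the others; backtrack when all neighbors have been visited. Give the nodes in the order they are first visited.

Visit 2
2 → 1
1 → 11
11 → 5
11 → 4
4 → 0
4 → 6
1 → 9
9 → 12
2 → 3
3 → 10
3 → 8
8 → 13
3 → 7

2, 1, 11, 5, 4, 0, 6, 9, 12, 3, 10, 8, 13, 7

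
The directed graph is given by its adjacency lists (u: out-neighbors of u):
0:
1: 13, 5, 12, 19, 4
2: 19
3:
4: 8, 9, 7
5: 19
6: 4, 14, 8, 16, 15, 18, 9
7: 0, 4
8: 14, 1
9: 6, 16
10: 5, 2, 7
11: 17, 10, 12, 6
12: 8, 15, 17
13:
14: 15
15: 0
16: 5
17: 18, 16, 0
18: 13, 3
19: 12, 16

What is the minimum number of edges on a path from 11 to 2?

Level 0: 11
Level 1: 6, 10, 12, 17
Level 2: 0, 2, 4, 5, 7, 8, 9, 14, 15, 16, 18
Level 3: 1, 3, 13, 19
2 first appears at level 2.

2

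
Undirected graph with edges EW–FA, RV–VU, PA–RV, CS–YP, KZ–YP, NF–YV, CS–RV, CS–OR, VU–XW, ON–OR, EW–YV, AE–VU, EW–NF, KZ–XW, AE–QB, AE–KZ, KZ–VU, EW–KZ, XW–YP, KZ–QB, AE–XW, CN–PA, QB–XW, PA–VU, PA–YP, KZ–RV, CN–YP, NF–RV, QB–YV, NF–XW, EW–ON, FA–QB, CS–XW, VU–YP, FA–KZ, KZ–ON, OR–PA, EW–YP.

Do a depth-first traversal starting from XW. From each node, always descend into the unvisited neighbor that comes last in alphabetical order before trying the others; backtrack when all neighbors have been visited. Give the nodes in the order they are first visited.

Visit XW
XW → YP
YP → VU
VU → RV
RV → PA
PA → OR
OR → ON
ON → KZ
KZ → QB
QB → YV
YV → NF
NF → EW
EW → FA
QB → AE
OR → CS
PA → CN

XW, YP, VU, RV, PA, OR, ON, KZ, QB, YV, NF, EW, FA, AE, CS, CN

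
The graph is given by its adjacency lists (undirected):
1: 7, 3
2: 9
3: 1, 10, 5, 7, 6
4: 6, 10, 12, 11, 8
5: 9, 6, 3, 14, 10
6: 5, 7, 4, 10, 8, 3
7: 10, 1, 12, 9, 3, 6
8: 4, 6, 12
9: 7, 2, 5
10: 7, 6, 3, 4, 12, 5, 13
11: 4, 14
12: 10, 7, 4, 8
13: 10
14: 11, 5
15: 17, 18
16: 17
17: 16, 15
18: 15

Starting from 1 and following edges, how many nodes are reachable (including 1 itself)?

14

BFS from 1 visits: 1, 7, 3, 10, 12, 9, 6, 5, 4, 13, 8, 2, 14, 11
Reachable nodes: 14 of 18 total.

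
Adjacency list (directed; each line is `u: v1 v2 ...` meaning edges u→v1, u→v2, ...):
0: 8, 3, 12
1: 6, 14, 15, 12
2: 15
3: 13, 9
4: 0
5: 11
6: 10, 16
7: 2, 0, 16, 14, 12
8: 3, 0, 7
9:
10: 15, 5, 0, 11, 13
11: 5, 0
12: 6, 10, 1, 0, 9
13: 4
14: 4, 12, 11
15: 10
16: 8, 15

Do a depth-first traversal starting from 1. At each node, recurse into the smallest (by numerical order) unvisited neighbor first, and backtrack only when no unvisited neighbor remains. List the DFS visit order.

1 -> 6 -> 10 -> 0 -> 3 -> 9 -> 13 -> 4 -> 8 -> 7 -> 2 -> 15 -> 12 -> 14 -> 11 -> 5 -> 16

Visit 1
1 → 6
6 → 10
10 → 0
0 → 3
3 → 9
3 → 13
13 → 4
0 → 8
8 → 7
7 → 2
2 → 15
7 → 12
7 → 14
14 → 11
11 → 5
7 → 16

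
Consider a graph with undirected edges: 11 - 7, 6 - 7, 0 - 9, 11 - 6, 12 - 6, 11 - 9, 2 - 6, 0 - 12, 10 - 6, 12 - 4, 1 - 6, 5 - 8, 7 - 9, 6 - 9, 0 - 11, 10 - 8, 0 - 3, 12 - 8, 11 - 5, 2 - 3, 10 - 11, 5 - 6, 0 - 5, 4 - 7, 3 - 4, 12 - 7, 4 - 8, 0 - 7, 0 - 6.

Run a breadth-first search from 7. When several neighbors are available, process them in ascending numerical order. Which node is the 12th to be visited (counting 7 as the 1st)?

Visit 7; enqueue 0, 4, 6, 9, 11, 12 → queue [0, 4, 6, 9, 11, 12]
Visit 0; enqueue 3, 5 → queue [4, 6, 9, 11, 12, 3, 5]
Visit 4; enqueue 8 → queue [6, 9, 11, 12, 3, 5, 8]
Visit 6; enqueue 1, 2, 10 → queue [9, 11, 12, 3, 5, 8, 1, 2, 10]
Visit 9 → queue [11, 12, 3, 5, 8, 1, 2, 10]
Visit 11 → queue [12, 3, 5, 8, 1, 2, 10]
Visit 12 → queue [3, 5, 8, 1, 2, 10]
Visit 3 → queue [5, 8, 1, 2, 10]
Visit 5 → queue [8, 1, 2, 10]
Visit 8 → queue [1, 2, 10]
Visit 1 → queue [2, 10]
Visit 2 → queue [10]
Visit 10 → queue []

Visit order: 7, 0, 4, 6, 9, 11, 12, 3, 5, 8, 1, 2, 10

2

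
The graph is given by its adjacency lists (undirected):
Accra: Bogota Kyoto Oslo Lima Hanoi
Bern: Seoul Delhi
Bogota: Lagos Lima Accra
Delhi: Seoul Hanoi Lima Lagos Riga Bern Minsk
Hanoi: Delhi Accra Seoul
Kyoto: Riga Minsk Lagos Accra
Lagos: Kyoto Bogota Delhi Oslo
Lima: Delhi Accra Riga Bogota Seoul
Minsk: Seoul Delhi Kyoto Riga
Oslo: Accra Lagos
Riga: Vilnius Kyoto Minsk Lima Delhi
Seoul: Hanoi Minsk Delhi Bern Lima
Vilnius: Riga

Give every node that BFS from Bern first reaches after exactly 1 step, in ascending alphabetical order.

Delhi, Seoul

Level 0: Bern
Level 1: Delhi, Seoul
Level 2: Hanoi, Lagos, Lima, Minsk, Riga
Level 3: Accra, Bogota, Kyoto, Oslo, Vilnius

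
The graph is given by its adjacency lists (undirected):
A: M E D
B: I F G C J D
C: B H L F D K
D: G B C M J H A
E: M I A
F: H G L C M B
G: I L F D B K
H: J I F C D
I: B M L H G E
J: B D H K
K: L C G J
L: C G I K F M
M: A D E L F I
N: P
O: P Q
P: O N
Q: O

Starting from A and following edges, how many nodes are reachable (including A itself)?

BFS from A visits: A, M, E, D, L, F, I, G, B, C, J, H, K
Reachable nodes: 13 of 17 total.

13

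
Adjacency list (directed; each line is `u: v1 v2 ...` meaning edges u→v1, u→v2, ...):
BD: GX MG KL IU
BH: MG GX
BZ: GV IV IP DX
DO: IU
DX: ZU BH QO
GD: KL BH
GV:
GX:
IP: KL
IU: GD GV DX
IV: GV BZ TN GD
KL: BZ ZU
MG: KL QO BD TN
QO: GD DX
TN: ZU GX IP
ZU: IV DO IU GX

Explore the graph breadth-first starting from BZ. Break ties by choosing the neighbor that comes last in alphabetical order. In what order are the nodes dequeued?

BZ, IV, IP, GV, DX, TN, GD, KL, ZU, QO, BH, GX, IU, DO, MG, BD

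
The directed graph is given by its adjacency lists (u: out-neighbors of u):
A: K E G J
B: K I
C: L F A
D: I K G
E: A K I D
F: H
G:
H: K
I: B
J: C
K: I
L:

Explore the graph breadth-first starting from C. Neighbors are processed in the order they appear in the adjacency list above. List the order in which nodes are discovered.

Visit C; enqueue L, F, A → queue [L, F, A]
Visit L → queue [F, A]
Visit F; enqueue H → queue [A, H]
Visit A; enqueue K, E, G, J → queue [H, K, E, G, J]
Visit H → queue [K, E, G, J]
Visit K; enqueue I → queue [E, G, J, I]
Visit E; enqueue D → queue [G, J, I, D]
Visit G → queue [J, I, D]
Visit J → queue [I, D]
Visit I; enqueue B → queue [D, B]
Visit D → queue [B]
Visit B → queue []

C -> L -> F -> A -> H -> K -> E -> G -> J -> I -> D -> B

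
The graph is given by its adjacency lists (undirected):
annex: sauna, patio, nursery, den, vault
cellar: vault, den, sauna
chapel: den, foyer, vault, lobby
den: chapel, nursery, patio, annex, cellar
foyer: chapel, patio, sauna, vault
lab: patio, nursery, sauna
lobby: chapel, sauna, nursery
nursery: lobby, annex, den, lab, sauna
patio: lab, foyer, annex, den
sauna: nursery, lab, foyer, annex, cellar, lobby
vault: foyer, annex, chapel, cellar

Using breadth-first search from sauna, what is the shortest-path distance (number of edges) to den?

2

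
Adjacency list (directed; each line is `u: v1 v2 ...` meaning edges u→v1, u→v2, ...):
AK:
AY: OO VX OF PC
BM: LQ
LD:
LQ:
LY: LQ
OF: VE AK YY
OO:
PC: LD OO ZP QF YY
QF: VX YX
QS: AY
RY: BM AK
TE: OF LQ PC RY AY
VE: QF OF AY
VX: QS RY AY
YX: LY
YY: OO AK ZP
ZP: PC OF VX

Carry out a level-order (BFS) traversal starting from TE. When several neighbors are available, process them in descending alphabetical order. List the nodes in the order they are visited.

TE, RY, PC, OF, LQ, AY, BM, AK, ZP, YY, QF, OO, LD, VE, VX, YX, QS, LY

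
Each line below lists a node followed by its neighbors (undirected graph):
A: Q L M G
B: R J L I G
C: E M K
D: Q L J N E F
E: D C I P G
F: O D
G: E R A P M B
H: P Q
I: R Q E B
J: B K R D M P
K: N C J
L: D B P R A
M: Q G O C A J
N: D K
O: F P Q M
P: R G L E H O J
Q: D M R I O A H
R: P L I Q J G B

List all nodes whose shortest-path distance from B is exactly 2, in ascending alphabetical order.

Level 0: B
Level 1: G, I, J, L, R
Level 2: A, D, E, K, M, P, Q
Level 3: C, F, H, N, O

A, D, E, K, M, P, Q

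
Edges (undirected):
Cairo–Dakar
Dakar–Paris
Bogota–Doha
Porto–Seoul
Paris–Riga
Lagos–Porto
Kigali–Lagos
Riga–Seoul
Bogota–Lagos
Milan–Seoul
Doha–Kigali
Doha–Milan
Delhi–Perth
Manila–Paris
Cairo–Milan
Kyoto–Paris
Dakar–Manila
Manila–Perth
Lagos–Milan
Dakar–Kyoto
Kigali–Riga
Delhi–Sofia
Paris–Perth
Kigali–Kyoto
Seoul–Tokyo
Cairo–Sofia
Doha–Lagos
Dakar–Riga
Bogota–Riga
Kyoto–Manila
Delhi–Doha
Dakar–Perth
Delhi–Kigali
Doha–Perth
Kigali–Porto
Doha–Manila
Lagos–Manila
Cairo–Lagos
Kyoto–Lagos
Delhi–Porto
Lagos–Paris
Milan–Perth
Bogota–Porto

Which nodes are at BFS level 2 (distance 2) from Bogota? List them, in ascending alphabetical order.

Cairo, Dakar, Delhi, Kigali, Kyoto, Manila, Milan, Paris, Perth, Seoul

Level 0: Bogota
Level 1: Doha, Lagos, Porto, Riga
Level 2: Cairo, Dakar, Delhi, Kigali, Kyoto, Manila, Milan, Paris, Perth, Seoul
Level 3: Sofia, Tokyo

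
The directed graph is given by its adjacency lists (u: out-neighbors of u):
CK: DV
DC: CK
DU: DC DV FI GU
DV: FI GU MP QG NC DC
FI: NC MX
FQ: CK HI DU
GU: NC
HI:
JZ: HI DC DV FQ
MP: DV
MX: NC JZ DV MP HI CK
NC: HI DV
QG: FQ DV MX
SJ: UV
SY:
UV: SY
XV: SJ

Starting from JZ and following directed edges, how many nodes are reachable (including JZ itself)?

BFS from JZ visits: JZ, DC, DV, FQ, HI, CK, FI, GU, MP, NC, QG, DU, MX
Reachable nodes: 13 of 17 total.

13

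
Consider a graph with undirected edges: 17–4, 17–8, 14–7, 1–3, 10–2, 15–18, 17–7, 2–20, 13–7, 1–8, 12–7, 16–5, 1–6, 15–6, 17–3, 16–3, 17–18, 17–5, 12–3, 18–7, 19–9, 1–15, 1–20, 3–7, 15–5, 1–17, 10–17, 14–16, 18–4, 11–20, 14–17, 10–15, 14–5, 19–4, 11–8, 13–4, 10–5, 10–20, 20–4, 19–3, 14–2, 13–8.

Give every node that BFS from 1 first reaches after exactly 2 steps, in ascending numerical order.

2, 4, 5, 7, 10, 11, 12, 13, 14, 16, 18, 19

Level 0: 1
Level 1: 3, 6, 8, 15, 17, 20
Level 2: 2, 4, 5, 7, 10, 11, 12, 13, 14, 16, 18, 19
Level 3: 9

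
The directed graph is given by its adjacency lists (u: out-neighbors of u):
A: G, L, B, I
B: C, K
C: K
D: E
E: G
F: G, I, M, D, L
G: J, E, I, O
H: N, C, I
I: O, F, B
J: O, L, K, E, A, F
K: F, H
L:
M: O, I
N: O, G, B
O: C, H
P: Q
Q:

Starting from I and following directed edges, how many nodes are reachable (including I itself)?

15

BFS from I visits: I, O, F, B, C, H, G, M, D, L, K, N, J, E, A
Reachable nodes: 15 of 17 total.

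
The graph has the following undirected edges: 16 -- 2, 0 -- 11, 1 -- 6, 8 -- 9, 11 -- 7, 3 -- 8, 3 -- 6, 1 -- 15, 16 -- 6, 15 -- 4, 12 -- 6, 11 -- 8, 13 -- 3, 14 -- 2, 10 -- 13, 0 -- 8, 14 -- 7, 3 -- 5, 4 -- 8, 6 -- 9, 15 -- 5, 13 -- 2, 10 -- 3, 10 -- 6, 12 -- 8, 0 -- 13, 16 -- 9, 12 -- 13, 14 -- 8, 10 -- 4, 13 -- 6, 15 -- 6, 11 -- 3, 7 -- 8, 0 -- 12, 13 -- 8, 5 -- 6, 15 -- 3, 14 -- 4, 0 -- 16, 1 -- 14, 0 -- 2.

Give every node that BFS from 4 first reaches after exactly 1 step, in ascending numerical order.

8, 10, 14, 15

Level 0: 4
Level 1: 8, 10, 14, 15
Level 2: 0, 1, 2, 3, 5, 6, 7, 9, 11, 12, 13
Level 3: 16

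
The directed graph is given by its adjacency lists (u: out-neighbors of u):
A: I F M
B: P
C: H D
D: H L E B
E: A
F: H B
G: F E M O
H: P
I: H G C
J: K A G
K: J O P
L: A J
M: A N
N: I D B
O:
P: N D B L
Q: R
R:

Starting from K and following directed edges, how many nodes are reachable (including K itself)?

16

BFS from K visits: K, J, O, P, A, G, B, D, L, N, F, I, M, E, H, C
Reachable nodes: 16 of 18 total.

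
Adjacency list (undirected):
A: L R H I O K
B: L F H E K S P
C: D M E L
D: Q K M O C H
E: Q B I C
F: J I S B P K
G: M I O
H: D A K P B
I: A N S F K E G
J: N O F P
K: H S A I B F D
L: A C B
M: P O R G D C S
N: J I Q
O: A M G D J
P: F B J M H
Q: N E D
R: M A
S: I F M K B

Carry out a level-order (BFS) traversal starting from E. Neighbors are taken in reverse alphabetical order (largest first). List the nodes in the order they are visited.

E, Q, I, C, B, N, D, S, K, G, F, A, M, L, P, H, J, O, R

Visit E; enqueue Q, I, C, B → queue [Q, I, C, B]
Visit Q; enqueue N, D → queue [I, C, B, N, D]
Visit I; enqueue S, K, G, F, A → queue [C, B, N, D, S, K, G, F, A]
Visit C; enqueue M, L → queue [B, N, D, S, K, G, F, A, M, L]
Visit B; enqueue P, H → queue [N, D, S, K, G, F, A, M, L, P, H]
Visit N; enqueue J → queue [D, S, K, G, F, A, M, L, P, H, J]
Visit D; enqueue O → queue [S, K, G, F, A, M, L, P, H, J, O]
Visit S → queue [K, G, F, A, M, L, P, H, J, O]
Visit K → queue [G, F, A, M, L, P, H, J, O]
Visit G → queue [F, A, M, L, P, H, J, O]
Visit F → queue [A, M, L, P, H, J, O]
Visit A; enqueue R → queue [M, L, P, H, J, O, R]
Visit M → queue [L, P, H, J, O, R]
Visit L → queue [P, H, J, O, R]
Visit P → queue [H, J, O, R]
Visit H → queue [J, O, R]
Visit J → queue [O, R]
Visit O → queue [R]
Visit R → queue []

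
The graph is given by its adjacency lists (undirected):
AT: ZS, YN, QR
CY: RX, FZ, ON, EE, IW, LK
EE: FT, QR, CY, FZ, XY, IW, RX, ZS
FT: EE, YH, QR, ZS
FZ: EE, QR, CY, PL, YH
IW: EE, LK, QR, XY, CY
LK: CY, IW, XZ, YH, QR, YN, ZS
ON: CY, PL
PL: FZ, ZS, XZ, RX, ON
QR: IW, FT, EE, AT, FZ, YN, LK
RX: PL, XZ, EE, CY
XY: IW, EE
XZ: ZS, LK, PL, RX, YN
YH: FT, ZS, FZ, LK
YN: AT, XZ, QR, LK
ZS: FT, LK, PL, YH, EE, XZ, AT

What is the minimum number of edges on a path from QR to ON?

Level 0: QR
Level 1: AT, EE, FT, FZ, IW, LK, YN
Level 2: CY, PL, RX, XY, XZ, YH, ZS
Level 3: ON
ON first appears at level 3.

3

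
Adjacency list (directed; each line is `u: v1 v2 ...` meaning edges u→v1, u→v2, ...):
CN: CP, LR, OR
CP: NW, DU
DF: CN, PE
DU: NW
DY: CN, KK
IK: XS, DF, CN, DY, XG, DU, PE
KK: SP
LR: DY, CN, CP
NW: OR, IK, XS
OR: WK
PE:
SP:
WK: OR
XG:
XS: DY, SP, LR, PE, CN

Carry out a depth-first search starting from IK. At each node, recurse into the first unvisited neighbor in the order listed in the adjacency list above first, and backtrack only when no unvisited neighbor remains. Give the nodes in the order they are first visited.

IK, XS, DY, CN, CP, NW, OR, WK, DU, LR, KK, SP, PE, DF, XG

Visit IK
IK → XS
XS → DY
DY → CN
CN → CP
CP → NW
NW → OR
OR → WK
CP → DU
CN → LR
DY → KK
KK → SP
XS → PE
IK → DF
IK → XG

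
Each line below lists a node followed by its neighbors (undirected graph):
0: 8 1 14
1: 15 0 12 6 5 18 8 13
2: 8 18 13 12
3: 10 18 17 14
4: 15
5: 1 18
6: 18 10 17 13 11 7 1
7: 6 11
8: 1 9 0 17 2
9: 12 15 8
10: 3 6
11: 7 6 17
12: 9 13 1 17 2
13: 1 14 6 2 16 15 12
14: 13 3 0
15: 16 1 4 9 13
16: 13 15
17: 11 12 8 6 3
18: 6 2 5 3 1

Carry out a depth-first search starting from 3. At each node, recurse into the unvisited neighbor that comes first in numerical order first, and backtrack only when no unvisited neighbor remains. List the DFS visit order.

3, 10, 6, 1, 0, 8, 2, 12, 9, 15, 4, 13, 14, 16, 17, 11, 7, 18, 5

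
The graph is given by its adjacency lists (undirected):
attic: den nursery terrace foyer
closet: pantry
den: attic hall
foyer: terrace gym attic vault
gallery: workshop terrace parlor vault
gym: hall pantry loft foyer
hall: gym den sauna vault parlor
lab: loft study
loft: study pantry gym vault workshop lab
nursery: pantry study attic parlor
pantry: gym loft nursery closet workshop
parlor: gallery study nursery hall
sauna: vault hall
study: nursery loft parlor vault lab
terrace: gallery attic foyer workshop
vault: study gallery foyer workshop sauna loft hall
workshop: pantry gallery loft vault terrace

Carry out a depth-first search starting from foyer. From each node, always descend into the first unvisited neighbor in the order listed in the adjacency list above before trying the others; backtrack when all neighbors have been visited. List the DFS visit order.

foyer, terrace, gallery, workshop, pantry, gym, hall, den, attic, nursery, study, loft, vault, sauna, lab, parlor, closet

Visit foyer
foyer → terrace
terrace → gallery
gallery → workshop
workshop → pantry
pantry → gym
gym → hall
hall → den
den → attic
attic → nursery
nursery → study
study → loft
loft → vault
vault → sauna
loft → lab
study → parlor
pantry → closet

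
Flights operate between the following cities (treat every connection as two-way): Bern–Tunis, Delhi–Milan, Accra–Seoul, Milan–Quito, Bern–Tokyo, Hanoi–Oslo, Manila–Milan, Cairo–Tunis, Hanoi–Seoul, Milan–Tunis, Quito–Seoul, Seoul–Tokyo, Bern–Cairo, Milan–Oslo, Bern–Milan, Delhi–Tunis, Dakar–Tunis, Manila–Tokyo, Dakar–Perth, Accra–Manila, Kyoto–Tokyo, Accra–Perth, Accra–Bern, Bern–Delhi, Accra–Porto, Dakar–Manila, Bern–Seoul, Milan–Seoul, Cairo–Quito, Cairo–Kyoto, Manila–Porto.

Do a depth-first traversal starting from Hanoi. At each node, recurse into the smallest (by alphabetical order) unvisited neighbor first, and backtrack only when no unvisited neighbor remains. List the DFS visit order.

Visit Hanoi
Hanoi → Oslo
Oslo → Milan
Milan → Bern
Bern → Accra
Accra → Manila
Manila → Dakar
Dakar → Perth
Dakar → Tunis
Tunis → Cairo
Cairo → Kyoto
Kyoto → Tokyo
Tokyo → Seoul
Seoul → Quito
Tunis → Delhi
Manila → Porto

Hanoi -> Oslo -> Milan -> Bern -> Accra -> Manila -> Dakar -> Perth -> Tunis -> Cairo -> Kyoto -> Tokyo -> Seoul -> Quito -> Delhi -> Porto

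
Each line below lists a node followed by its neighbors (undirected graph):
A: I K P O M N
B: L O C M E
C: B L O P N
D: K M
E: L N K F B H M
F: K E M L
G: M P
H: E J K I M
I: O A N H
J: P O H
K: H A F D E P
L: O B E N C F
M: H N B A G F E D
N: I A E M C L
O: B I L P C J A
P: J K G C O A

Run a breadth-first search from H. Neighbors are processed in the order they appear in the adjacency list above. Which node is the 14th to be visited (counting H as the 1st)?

Visit H; enqueue E, J, K, I, M → queue [E, J, K, I, M]
Visit E; enqueue L, N, F, B → queue [J, K, I, M, L, N, F, B]
Visit J; enqueue P, O → queue [K, I, M, L, N, F, B, P, O]
Visit K; enqueue A, D → queue [I, M, L, N, F, B, P, O, A, D]
Visit I → queue [M, L, N, F, B, P, O, A, D]
Visit M; enqueue G → queue [L, N, F, B, P, O, A, D, G]
Visit L; enqueue C → queue [N, F, B, P, O, A, D, G, C]
Visit N → queue [F, B, P, O, A, D, G, C]
Visit F → queue [B, P, O, A, D, G, C]
Visit B → queue [P, O, A, D, G, C]
Visit P → queue [O, A, D, G, C]
Visit O → queue [A, D, G, C]
Visit A → queue [D, G, C]
Visit D → queue [G, C]
Visit G → queue [C]
Visit C → queue []

Visit order: H, E, J, K, I, M, L, N, F, B, P, O, A, D, G, C

D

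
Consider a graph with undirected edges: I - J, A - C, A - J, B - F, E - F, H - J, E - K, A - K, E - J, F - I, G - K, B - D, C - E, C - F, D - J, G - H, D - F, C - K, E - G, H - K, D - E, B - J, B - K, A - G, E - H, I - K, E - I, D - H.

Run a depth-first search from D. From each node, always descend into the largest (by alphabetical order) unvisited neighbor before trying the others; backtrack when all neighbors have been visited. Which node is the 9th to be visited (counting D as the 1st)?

C

Visit D
D → J
J → I
I → K
K → H
H → G
G → E
E → F
F → C
C → A
F → B

Visit order: D, J, I, K, H, G, E, F, C, A, B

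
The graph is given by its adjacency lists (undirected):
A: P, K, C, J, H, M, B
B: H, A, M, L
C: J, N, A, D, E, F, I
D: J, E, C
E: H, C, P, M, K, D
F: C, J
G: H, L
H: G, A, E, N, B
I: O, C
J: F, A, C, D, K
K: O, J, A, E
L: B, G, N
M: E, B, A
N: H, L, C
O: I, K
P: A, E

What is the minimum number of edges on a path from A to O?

Level 0: A
Level 1: B, C, H, J, K, M, P
Level 2: D, E, F, G, I, L, N, O
O first appears at level 2.

2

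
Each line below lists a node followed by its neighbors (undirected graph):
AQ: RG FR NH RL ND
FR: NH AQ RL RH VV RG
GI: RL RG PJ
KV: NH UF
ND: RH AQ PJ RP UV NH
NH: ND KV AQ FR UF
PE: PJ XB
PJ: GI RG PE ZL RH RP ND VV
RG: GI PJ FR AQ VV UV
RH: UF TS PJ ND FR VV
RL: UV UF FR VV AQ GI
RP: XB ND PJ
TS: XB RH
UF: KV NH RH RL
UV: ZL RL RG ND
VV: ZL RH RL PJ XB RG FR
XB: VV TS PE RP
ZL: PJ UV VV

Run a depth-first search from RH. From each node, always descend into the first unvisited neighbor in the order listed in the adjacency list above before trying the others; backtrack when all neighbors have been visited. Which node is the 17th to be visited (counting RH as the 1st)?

Visit RH
RH → UF
UF → KV
KV → NH
NH → ND
ND → AQ
AQ → RG
RG → GI
GI → RL
RL → UV
UV → ZL
ZL → PJ
PJ → PE
PE → XB
XB → VV
VV → FR
XB → TS
XB → RP

Visit order: RH, UF, KV, NH, ND, AQ, RG, GI, RL, UV, ZL, PJ, PE, XB, VV, FR, TS, RP

TS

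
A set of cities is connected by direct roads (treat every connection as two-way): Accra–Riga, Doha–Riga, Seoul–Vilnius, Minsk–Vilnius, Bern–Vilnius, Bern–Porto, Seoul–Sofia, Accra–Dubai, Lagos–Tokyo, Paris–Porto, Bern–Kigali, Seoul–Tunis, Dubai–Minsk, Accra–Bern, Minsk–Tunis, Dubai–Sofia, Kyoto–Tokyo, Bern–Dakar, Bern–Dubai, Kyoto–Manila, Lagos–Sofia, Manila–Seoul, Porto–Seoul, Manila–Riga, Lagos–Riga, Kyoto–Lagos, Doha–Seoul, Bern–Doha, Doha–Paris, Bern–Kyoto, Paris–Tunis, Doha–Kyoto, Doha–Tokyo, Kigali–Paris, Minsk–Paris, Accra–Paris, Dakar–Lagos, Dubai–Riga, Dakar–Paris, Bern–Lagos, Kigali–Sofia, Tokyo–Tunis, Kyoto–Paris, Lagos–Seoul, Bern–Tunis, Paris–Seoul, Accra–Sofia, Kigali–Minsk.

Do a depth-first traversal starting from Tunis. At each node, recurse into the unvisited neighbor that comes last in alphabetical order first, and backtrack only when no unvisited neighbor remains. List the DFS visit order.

Tunis, Tokyo, Lagos, Sofia, Seoul, Vilnius, Minsk, Paris, Porto, Bern, Kyoto, Manila, Riga, Dubai, Accra, Doha, Kigali, Dakar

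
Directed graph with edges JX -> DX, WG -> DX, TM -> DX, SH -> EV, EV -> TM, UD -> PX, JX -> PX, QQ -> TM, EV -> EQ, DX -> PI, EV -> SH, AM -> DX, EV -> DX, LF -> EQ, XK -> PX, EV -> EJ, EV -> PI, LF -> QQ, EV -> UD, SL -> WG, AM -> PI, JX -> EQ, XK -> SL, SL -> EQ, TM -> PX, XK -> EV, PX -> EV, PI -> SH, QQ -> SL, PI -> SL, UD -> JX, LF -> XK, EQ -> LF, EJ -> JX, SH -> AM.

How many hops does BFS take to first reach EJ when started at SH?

Level 0: SH
Level 1: AM, EV
Level 2: DX, EJ, EQ, PI, TM, UD
Level 3: JX, LF, PX, SL
Level 4: QQ, WG, XK
EJ first appears at level 2.

2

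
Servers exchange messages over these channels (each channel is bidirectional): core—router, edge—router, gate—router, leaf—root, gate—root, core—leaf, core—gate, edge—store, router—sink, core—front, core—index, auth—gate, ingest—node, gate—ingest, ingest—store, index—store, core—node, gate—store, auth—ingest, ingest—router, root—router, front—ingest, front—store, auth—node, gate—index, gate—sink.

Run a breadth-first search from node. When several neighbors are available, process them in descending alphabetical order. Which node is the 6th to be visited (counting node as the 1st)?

router

Visit node; enqueue ingest, core, auth → queue [ingest, core, auth]
Visit ingest; enqueue store, router, gate, front → queue [core, auth, store, router, gate, front]
Visit core; enqueue leaf, index → queue [auth, store, router, gate, front, leaf, index]
Visit auth → queue [store, router, gate, front, leaf, index]
Visit store; enqueue edge → queue [router, gate, front, leaf, index, edge]
Visit router; enqueue sink, root → queue [gate, front, leaf, index, edge, sink, root]
Visit gate → queue [front, leaf, index, edge, sink, root]
Visit front → queue [leaf, index, edge, sink, root]
Visit leaf → queue [index, edge, sink, root]
Visit index → queue [edge, sink, root]
Visit edge → queue [sink, root]
Visit sink → queue [root]
Visit root → queue []

Visit order: node, ingest, core, auth, store, router, gate, front, leaf, index, edge, sink, root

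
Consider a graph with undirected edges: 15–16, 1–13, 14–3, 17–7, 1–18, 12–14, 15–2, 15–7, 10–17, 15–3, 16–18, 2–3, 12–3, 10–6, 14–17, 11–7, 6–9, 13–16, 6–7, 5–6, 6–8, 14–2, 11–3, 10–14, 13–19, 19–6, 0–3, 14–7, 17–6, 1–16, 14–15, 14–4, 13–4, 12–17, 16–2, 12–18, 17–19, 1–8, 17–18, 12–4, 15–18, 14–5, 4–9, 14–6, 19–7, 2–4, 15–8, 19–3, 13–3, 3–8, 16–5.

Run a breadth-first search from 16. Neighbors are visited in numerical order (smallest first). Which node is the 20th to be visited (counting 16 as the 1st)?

10

Visit 16; enqueue 1, 2, 5, 13, 15, 18 → queue [1, 2, 5, 13, 15, 18]
Visit 1; enqueue 8 → queue [2, 5, 13, 15, 18, 8]
Visit 2; enqueue 3, 4, 14 → queue [5, 13, 15, 18, 8, 3, 4, 14]
Visit 5; enqueue 6 → queue [13, 15, 18, 8, 3, 4, 14, 6]
Visit 13; enqueue 19 → queue [15, 18, 8, 3, 4, 14, 6, 19]
Visit 15; enqueue 7 → queue [18, 8, 3, 4, 14, 6, 19, 7]
Visit 18; enqueue 12, 17 → queue [8, 3, 4, 14, 6, 19, 7, 12, 17]
Visit 8 → queue [3, 4, 14, 6, 19, 7, 12, 17]
Visit 3; enqueue 0, 11 → queue [4, 14, 6, 19, 7, 12, 17, 0, 11]
Visit 4; enqueue 9 → queue [14, 6, 19, 7, 12, 17, 0, 11, 9]
Visit 14; enqueue 10 → queue [6, 19, 7, 12, 17, 0, 11, 9, 10]
Visit 6 → queue [19, 7, 12, 17, 0, 11, 9, 10]
Visit 19 → queue [7, 12, 17, 0, 11, 9, 10]
Visit 7 → queue [12, 17, 0, 11, 9, 10]
Visit 12 → queue [17, 0, 11, 9, 10]
Visit 17 → queue [0, 11, 9, 10]
Visit 0 → queue [11, 9, 10]
Visit 11 → queue [9, 10]
Visit 9 → queue [10]
Visit 10 → queue []

Visit order: 16, 1, 2, 5, 13, 15, 18, 8, 3, 4, 14, 6, 19, 7, 12, 17, 0, 11, 9, 10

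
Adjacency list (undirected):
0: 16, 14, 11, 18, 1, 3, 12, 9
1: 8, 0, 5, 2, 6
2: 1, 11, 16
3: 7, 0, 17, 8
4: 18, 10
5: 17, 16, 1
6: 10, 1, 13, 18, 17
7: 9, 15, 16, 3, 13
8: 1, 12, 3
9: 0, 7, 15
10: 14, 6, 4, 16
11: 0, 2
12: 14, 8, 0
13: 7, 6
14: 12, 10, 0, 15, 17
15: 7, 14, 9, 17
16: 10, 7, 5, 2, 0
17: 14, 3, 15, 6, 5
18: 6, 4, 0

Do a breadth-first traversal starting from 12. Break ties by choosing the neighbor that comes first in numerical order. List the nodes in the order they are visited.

Visit 12; enqueue 0, 8, 14 → queue [0, 8, 14]
Visit 0; enqueue 1, 3, 9, 11, 16, 18 → queue [8, 14, 1, 3, 9, 11, 16, 18]
Visit 8 → queue [14, 1, 3, 9, 11, 16, 18]
Visit 14; enqueue 10, 15, 17 → queue [1, 3, 9, 11, 16, 18, 10, 15, 17]
Visit 1; enqueue 2, 5, 6 → queue [3, 9, 11, 16, 18, 10, 15, 17, 2, 5, 6]
Visit 3; enqueue 7 → queue [9, 11, 16, 18, 10, 15, 17, 2, 5, 6, 7]
Visit 9 → queue [11, 16, 18, 10, 15, 17, 2, 5, 6, 7]
Visit 11 → queue [16, 18, 10, 15, 17, 2, 5, 6, 7]
Visit 16 → queue [18, 10, 15, 17, 2, 5, 6, 7]
Visit 18; enqueue 4 → queue [10, 15, 17, 2, 5, 6, 7, 4]
Visit 10 → queue [15, 17, 2, 5, 6, 7, 4]
Visit 15 → queue [17, 2, 5, 6, 7, 4]
Visit 17 → queue [2, 5, 6, 7, 4]
Visit 2 → queue [5, 6, 7, 4]
Visit 5 → queue [6, 7, 4]
Visit 6; enqueue 13 → queue [7, 4, 13]
Visit 7 → queue [4, 13]
Visit 4 → queue [13]
Visit 13 → queue []

12 0 8 14 1 3 9 11 16 18 10 15 17 2 5 6 7 4 13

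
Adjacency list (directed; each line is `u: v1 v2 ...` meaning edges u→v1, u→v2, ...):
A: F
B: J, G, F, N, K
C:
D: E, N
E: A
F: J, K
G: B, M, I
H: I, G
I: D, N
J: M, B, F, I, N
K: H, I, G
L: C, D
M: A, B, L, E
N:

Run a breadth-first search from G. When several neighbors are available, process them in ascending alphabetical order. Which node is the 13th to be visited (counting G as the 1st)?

H

Visit G; enqueue B, I, M → queue [B, I, M]
Visit B; enqueue F, J, K, N → queue [I, M, F, J, K, N]
Visit I; enqueue D → queue [M, F, J, K, N, D]
Visit M; enqueue A, E, L → queue [F, J, K, N, D, A, E, L]
Visit F → queue [J, K, N, D, A, E, L]
Visit J → queue [K, N, D, A, E, L]
Visit K; enqueue H → queue [N, D, A, E, L, H]
Visit N → queue [D, A, E, L, H]
Visit D → queue [A, E, L, H]
Visit A → queue [E, L, H]
Visit E → queue [L, H]
Visit L; enqueue C → queue [H, C]
Visit H → queue [C]
Visit C → queue []

Visit order: G, B, I, M, F, J, K, N, D, A, E, L, H, C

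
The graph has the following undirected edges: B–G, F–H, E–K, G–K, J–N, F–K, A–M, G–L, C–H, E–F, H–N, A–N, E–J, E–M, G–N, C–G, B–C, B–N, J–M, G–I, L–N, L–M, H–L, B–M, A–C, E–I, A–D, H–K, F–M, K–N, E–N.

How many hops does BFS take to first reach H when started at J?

Level 0: J
Level 1: E, M, N
Level 2: A, B, F, G, H, I, K, L
Level 3: C, D
H first appears at level 2.

2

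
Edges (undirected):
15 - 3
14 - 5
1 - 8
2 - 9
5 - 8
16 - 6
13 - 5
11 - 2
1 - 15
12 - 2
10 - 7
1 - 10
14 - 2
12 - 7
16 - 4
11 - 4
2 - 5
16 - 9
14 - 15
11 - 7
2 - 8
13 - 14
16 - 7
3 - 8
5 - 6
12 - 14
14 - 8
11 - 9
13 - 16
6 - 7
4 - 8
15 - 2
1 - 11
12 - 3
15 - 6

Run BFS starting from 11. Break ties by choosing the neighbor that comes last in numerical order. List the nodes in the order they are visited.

11 → 9 → 7 → 4 → 2 → 1 → 16 → 12 → 10 → 6 → 8 → 15 → 14 → 5 → 13 → 3

Visit 11; enqueue 9, 7, 4, 2, 1 → queue [9, 7, 4, 2, 1]
Visit 9; enqueue 16 → queue [7, 4, 2, 1, 16]
Visit 7; enqueue 12, 10, 6 → queue [4, 2, 1, 16, 12, 10, 6]
Visit 4; enqueue 8 → queue [2, 1, 16, 12, 10, 6, 8]
Visit 2; enqueue 15, 14, 5 → queue [1, 16, 12, 10, 6, 8, 15, 14, 5]
Visit 1 → queue [16, 12, 10, 6, 8, 15, 14, 5]
Visit 16; enqueue 13 → queue [12, 10, 6, 8, 15, 14, 5, 13]
Visit 12; enqueue 3 → queue [10, 6, 8, 15, 14, 5, 13, 3]
Visit 10 → queue [6, 8, 15, 14, 5, 13, 3]
Visit 6 → queue [8, 15, 14, 5, 13, 3]
Visit 8 → queue [15, 14, 5, 13, 3]
Visit 15 → queue [14, 5, 13, 3]
Visit 14 → queue [5, 13, 3]
Visit 5 → queue [13, 3]
Visit 13 → queue [3]
Visit 3 → queue []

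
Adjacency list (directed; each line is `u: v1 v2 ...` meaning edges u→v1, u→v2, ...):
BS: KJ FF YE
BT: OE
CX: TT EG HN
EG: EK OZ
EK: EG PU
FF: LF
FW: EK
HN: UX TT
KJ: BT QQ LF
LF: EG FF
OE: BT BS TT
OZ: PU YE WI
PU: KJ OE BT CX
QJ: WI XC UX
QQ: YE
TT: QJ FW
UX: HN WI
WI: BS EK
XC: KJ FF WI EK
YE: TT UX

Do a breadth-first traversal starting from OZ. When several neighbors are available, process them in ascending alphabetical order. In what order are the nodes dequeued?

OZ, PU, WI, YE, BT, CX, KJ, OE, BS, EK, TT, UX, EG, HN, LF, QQ, FF, FW, QJ, XC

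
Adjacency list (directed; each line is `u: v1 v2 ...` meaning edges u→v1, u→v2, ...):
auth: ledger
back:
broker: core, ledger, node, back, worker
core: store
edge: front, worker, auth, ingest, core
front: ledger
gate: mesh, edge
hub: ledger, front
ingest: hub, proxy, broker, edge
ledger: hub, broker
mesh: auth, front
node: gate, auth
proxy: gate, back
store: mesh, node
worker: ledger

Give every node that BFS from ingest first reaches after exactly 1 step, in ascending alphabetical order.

broker, edge, hub, proxy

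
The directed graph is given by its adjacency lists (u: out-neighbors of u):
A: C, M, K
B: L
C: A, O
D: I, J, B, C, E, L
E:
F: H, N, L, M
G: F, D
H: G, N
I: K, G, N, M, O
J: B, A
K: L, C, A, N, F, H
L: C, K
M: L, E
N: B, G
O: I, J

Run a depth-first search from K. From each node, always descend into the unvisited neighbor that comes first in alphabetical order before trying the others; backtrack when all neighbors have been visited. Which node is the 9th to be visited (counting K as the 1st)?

Visit K
K → A
A → C
C → O
O → I
I → G
G → D
D → B
B → L
D → E
D → J
G → F
F → H
H → N
F → M

Visit order: K, A, C, O, I, G, D, B, L, E, J, F, H, N, M

L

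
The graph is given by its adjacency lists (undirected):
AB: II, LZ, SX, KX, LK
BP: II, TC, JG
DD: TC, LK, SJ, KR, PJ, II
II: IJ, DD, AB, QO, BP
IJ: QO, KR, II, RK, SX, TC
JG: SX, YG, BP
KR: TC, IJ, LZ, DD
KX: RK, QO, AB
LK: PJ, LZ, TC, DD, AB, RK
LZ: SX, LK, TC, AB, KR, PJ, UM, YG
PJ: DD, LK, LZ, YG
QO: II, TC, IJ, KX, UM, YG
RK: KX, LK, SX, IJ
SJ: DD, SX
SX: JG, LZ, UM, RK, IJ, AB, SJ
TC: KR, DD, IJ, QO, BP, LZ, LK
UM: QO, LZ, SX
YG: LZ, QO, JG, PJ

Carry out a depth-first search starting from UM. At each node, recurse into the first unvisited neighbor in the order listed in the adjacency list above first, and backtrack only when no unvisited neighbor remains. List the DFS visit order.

UM → QO → II → IJ → KR → TC → DD → LK → PJ → LZ → SX → JG → YG → BP → RK → KX → AB → SJ

Visit UM
UM → QO
QO → II
II → IJ
IJ → KR
KR → TC
TC → DD
DD → LK
LK → PJ
PJ → LZ
LZ → SX
SX → JG
JG → YG
JG → BP
SX → RK
RK → KX
KX → AB
SX → SJ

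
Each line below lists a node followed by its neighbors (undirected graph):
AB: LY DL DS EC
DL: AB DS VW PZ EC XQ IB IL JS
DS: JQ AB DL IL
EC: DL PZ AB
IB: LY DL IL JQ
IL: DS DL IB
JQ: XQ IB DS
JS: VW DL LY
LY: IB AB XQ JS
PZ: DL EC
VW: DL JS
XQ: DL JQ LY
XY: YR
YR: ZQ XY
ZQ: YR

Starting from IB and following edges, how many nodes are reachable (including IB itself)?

12

BFS from IB visits: IB, LY, DL, IL, JQ, AB, XQ, JS, DS, VW, PZ, EC
Reachable nodes: 12 of 15 total.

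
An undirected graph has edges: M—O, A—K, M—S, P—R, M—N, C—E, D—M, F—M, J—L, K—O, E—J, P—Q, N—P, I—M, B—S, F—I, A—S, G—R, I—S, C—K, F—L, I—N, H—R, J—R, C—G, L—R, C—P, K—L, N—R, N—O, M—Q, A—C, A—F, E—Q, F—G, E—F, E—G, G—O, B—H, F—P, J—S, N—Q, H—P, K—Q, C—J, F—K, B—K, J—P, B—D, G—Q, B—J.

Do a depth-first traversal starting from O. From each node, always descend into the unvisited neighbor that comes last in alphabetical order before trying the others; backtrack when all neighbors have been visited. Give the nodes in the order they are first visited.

O, N, R, P, Q, M, S, J, L, K, F, I, G, E, C, A, B, H, D

Visit O
O → N
N → R
R → P
P → Q
Q → M
M → S
S → J
J → L
L → K
K → F
F → I
F → G
G → E
E → C
C → A
K → B
B → H
B → D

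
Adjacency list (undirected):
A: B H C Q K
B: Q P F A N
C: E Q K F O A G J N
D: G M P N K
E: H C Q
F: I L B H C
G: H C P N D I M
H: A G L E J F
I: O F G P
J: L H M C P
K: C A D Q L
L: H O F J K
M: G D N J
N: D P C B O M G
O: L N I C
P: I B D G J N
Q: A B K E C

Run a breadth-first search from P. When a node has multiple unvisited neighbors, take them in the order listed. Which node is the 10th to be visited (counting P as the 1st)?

Visit P; enqueue I, B, D, G, J, N → queue [I, B, D, G, J, N]
Visit I; enqueue O, F → queue [B, D, G, J, N, O, F]
Visit B; enqueue Q, A → queue [D, G, J, N, O, F, Q, A]
Visit D; enqueue M, K → queue [G, J, N, O, F, Q, A, M, K]
Visit G; enqueue H, C → queue [J, N, O, F, Q, A, M, K, H, C]
Visit J; enqueue L → queue [N, O, F, Q, A, M, K, H, C, L]
Visit N → queue [O, F, Q, A, M, K, H, C, L]
Visit O → queue [F, Q, A, M, K, H, C, L]
Visit F → queue [Q, A, M, K, H, C, L]
Visit Q; enqueue E → queue [A, M, K, H, C, L, E]
Visit A → queue [M, K, H, C, L, E]
Visit M → queue [K, H, C, L, E]
Visit K → queue [H, C, L, E]
Visit H → queue [C, L, E]
Visit C → queue [L, E]
Visit L → queue [E]
Visit E → queue []

Visit order: P, I, B, D, G, J, N, O, F, Q, A, M, K, H, C, L, E

Q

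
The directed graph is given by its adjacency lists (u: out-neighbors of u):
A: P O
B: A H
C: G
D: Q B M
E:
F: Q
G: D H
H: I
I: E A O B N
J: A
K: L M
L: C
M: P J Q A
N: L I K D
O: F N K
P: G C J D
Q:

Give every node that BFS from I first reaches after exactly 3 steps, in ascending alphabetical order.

Level 0: I
Level 1: A, B, E, N, O
Level 2: D, F, H, K, L, P
Level 3: C, G, J, M, Q

C, G, J, M, Q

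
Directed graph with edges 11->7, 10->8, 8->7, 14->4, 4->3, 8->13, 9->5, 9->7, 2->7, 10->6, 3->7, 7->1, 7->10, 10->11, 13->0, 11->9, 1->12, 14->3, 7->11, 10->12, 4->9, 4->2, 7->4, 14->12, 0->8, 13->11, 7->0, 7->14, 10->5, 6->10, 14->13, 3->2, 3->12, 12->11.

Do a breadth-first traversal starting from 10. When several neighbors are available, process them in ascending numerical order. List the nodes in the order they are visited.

Visit 10; enqueue 5, 6, 8, 11, 12 → queue [5, 6, 8, 11, 12]
Visit 5 → queue [6, 8, 11, 12]
Visit 6 → queue [8, 11, 12]
Visit 8; enqueue 7, 13 → queue [11, 12, 7, 13]
Visit 11; enqueue 9 → queue [12, 7, 13, 9]
Visit 12 → queue [7, 13, 9]
Visit 7; enqueue 0, 1, 4, 14 → queue [13, 9, 0, 1, 4, 14]
Visit 13 → queue [9, 0, 1, 4, 14]
Visit 9 → queue [0, 1, 4, 14]
Visit 0 → queue [1, 4, 14]
Visit 1 → queue [4, 14]
Visit 4; enqueue 2, 3 → queue [14, 2, 3]
Visit 14 → queue [2, 3]
Visit 2 → queue [3]
Visit 3 → queue []

10, 5, 6, 8, 11, 12, 7, 13, 9, 0, 1, 4, 14, 2, 3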